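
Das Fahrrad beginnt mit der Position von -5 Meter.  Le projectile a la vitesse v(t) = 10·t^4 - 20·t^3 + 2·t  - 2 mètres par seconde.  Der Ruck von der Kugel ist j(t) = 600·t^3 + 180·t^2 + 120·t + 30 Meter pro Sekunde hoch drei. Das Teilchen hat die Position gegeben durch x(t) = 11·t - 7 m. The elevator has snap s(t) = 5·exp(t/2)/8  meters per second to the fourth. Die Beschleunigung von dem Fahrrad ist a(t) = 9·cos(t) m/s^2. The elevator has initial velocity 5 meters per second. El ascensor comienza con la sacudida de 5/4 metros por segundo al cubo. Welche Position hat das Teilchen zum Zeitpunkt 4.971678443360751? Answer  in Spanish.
Tenemos la posición x(t) = 11·t - 7. Sustituyendo t = 4.971678443360751: x(4.971678443360751) = 47.6884628769683.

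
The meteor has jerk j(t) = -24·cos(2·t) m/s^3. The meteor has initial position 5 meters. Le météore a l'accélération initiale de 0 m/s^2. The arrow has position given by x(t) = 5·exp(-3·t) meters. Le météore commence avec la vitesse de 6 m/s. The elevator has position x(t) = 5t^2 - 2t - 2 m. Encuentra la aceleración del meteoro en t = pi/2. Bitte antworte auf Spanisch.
Partiendo de la sacudida j(t) = -24·cos(2·t), tomamos 1 antiderivada. La integral de la sacudida es la aceleración. Usando a(0) = 0, obtenemos a(t) = -12·sin(2·t). De la ecuación de la aceleración a(t) = -12·sin(2·t), sustituimos t = pi/2 para obtener a = 0.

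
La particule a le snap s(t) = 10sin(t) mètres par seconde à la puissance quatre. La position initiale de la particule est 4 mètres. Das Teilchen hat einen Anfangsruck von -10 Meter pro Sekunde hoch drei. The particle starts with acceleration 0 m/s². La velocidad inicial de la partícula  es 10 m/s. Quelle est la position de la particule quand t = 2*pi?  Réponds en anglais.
We need to integrate our snap equation s(t) = 10·sin(t) 4 times. The integral of snap is jerk. Using j(0) = -10, we get j(t) = -10·cos(t). The antiderivative of jerk, with a(0) = 0, gives acceleration: a(t) = -10·sin(t). Integrating acceleration and using the initial condition v(0) = 10, we get v(t) = 10·cos(t). Finding the integral of v(t) and using x(0) = 4: x(t) = 10·sin(t) + 4. Using x(t) = 10·sin(t) + 4 and substituting t = 2*pi, we find x = 4.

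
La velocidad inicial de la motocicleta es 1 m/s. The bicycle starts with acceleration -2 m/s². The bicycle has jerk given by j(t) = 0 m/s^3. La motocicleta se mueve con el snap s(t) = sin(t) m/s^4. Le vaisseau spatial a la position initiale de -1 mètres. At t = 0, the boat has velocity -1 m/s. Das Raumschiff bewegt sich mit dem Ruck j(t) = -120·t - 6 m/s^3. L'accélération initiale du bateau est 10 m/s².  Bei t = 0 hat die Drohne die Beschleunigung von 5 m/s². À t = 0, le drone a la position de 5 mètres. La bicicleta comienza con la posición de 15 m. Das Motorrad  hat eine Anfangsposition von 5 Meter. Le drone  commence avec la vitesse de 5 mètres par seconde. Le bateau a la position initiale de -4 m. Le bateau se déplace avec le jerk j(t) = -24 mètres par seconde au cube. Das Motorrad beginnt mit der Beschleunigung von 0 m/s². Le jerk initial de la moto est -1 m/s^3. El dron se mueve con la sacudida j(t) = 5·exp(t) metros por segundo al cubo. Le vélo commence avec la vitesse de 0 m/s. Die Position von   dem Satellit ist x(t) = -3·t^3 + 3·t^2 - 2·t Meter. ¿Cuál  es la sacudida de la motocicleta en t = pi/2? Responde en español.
Necesitamos integrar nuestra ecuación del snap s(t) = sin(t) 1 vez. Integrando el snap y usando la condición inicial j(0) = -1, obtenemos j(t) = -cos(t). Usando j(t) = -cos(t) y sustituyendo t = pi/2, encontramos j = 0.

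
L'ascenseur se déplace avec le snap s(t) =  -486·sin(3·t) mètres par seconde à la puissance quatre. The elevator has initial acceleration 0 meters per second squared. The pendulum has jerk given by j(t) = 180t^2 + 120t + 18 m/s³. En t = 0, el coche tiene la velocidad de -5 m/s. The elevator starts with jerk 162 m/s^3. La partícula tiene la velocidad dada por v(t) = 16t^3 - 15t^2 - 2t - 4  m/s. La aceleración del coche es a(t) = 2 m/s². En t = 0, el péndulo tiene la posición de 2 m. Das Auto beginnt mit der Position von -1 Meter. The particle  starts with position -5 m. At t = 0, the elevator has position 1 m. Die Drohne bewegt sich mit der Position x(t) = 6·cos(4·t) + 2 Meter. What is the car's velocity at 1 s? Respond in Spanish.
Debemos encontrar la antiderivada de nuestra ecuación de la aceleración a(t) = 2 1 vez. La integral de la aceleración, con v(0) = -5, da la velocidad: v(t) = 2·t - 5. De la ecuación de la velocidad v(t) = 2·t - 5, sustituimos t = 1 para obtener v = -3.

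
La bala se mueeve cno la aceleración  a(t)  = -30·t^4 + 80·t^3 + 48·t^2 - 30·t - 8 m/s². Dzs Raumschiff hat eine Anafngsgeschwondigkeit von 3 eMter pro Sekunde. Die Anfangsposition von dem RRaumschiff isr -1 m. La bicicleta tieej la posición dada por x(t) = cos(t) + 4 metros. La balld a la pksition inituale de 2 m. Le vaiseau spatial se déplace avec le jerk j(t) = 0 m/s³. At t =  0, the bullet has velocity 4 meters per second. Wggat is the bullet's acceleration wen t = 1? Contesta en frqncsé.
Nous avons l'accélération a(t) = -30·t^4 + 80·t^3 + 48·t^2 - 30·t - 8. En substituant t = 1: a(1) = 60.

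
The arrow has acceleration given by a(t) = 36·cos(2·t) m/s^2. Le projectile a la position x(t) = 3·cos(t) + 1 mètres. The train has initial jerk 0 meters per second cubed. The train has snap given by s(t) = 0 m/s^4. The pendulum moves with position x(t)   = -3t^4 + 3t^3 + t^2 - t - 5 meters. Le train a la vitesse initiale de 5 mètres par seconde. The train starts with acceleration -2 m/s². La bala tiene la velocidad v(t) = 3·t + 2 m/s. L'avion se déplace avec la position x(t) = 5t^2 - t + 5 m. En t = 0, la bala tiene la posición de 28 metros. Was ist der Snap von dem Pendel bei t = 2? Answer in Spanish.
Para resolver esto, necesitamos tomar 4 derivadas de nuestra ecuación de la posición x(t) = -3·t^4 + 3·t^3 + t^2 - t - 5. Tomando d/dt de x(t), encontramos v(t) = -12·t^3 + 9·t^2 + 2·t - 1. Derivando la velocidad, obtenemos la aceleración: a(t) = -36·t^2 + 18·t + 2. Derivando la aceleración, obtenemos la sacudida: j(t) = 18 - 72·t. Derivando la sacudida, obtenemos el snap: s(t) = -72. Usando s(t) = -72 y sustituyendo t = 2, encontramos s = -72.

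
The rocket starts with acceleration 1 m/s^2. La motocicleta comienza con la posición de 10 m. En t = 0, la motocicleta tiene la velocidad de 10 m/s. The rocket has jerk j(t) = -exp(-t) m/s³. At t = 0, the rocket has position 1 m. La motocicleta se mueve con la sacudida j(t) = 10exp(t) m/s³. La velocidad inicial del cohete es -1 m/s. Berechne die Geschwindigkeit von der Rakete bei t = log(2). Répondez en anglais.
We must find the antiderivative of our jerk equation j(t) = -exp(-t) 2 times. Taking ∫j(t)dt and applying a(0) = 1, we find a(t) = exp(-t). The antiderivative of acceleration is velocity. Using v(0) = -1, we get v(t) = -exp(-t). We have velocity v(t) = -exp(-t). Substituting t = log(2): v(log(2)) = -1/2.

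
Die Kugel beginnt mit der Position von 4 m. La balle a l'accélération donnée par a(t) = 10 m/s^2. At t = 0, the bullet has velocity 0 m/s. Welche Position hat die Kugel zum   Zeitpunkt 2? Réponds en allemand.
Um dies zu lösen, müssen wir 2 Integrale unserer Gleichung für die Beschleunigung a(t) = 10 finden. Mit ∫a(t)dt und Anwendung von v(0) = 0, finden wir v(t) = 10·t. Mit ∫v(t)dt und Anwendung von x(0) = 4, finden wir x(t) = 5·t^2 + 4. Wir haben die Position x(t) = 5·t^2 + 4. Durch Einsetzen von t = 2: x(2) = 24.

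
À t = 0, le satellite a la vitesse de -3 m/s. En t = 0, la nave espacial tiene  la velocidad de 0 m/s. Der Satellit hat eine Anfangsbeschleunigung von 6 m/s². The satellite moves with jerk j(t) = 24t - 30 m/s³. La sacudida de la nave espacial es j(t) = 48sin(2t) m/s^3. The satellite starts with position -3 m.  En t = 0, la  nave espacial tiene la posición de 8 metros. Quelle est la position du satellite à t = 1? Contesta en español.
Partiendo de la sacudida j(t) = 24·t - 30, tomamos 3 integrales. La integral de la sacudida es la aceleración. Usando a(0) = 6, obtenemos a(t) = 12·t^2 - 30·t + 6. La integral de la aceleración, con v(0) = -3, da la velocidad: v(t) = 4·t^3 - 15·t^2 + 6·t - 3. Tomando ∫v(t)dt y aplicando x(0) = -3, encontramos x(t) = t^4 - 5·t^3 + 3·t^2 - 3·t - 3. De la ecuación de la posición x(t) = t^4 - 5·t^3 + 3·t^2 - 3·t - 3, sustituimos t = 1 para obtener x = -7.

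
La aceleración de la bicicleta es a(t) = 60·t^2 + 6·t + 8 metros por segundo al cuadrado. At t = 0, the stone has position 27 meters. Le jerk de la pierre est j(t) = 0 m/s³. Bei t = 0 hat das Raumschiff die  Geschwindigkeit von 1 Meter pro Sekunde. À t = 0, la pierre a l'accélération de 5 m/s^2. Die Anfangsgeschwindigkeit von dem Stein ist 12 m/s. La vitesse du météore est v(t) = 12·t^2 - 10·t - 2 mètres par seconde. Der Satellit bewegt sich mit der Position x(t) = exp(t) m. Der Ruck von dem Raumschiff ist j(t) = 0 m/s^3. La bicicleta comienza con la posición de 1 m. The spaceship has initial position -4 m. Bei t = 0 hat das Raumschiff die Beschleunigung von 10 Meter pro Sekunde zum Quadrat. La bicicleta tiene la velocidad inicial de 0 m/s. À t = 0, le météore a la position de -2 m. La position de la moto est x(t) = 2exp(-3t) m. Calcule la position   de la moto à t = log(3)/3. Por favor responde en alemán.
Mit x(t) = 2·exp(-3·t) und Einsetzen von t = log(3)/3, finden wir x = 2/3.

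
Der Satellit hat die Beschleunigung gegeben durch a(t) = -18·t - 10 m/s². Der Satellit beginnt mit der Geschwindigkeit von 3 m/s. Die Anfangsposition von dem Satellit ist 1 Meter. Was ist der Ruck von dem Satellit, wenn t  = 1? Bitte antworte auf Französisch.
Nous devons dériver notre équation de l'accélération a(t) = -18·t - 10 1 fois. La dérivée de l'accélération donne le jerk: j(t) = -18. Nous avons le jerk j(t) = -18. En substituant t = 1: j(1) = -18.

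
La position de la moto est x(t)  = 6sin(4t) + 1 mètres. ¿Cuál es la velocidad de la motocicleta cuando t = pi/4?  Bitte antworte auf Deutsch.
Ausgehend von der Position x(t) = 6·sin(4·t) + 1, nehmen wir 1 Ableitung. Mit d/dt von x(t) finden wir v(t) = 24·cos(4·t). Aus der Gleichung für die Geschwindigkeit v(t) = 24·cos(4·t), setzen wir t = pi/4 ein und erhalten v = -24.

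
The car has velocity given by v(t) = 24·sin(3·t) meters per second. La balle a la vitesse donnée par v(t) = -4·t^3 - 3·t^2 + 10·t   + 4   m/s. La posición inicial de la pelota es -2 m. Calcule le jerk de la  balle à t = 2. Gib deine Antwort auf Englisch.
Starting from velocity v(t) = -4·t^3 - 3·t^2 + 10·t + 4, we take 2 derivatives. Taking d/dt of v(t), we find a(t) = -12·t^2 - 6·t + 10. The derivative of acceleration gives jerk: j(t) = -24·t - 6. Using j(t) = -24·t - 6 and substituting t = 2, we find j = -54.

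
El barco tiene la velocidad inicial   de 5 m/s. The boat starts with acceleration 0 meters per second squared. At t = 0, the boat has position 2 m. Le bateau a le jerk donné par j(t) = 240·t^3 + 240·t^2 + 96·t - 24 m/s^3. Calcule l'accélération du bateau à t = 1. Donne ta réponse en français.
Nous devons trouver la primitive de notre équation du jerk j(t) = 240·t^3 + 240·t^2 + 96·t - 24 1 fois. La primitive du jerk, avec a(0) = 0, donne l'accélération: a(t) = 4·t·(15·t^3 + 20·t^2 + 12·t - 6). De l'équation de l'accélération a(t) = 4·t·(15·t^3 + 20·t^2 + 12·t - 6), nous substituons t = 1 pour obtenir a = 164.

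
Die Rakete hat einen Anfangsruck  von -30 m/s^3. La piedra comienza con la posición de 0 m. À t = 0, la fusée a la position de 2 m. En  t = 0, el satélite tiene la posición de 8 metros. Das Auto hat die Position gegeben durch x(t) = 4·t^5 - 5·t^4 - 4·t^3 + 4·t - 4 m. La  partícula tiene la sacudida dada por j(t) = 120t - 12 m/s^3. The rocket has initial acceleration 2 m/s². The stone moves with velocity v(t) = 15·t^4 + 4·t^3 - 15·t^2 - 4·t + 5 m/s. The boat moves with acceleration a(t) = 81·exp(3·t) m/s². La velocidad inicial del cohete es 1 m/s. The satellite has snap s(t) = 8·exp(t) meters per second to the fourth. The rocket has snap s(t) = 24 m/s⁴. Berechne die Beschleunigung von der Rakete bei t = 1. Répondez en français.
Nous devons trouver la primitive de notre équation du snap s(t) = 24 2 fois. En prenant ∫s(t)dt et en appliquant j(0) = -30, nous trouvons j(t) = 24·t - 30. La primitive du jerk, avec a(0) = 2, donne l'accélération: a(t) = 12·t^2 - 30·t + 2. Nous avons l'accélération a(t) = 12·t^2 - 30·t + 2. En substituant t = 1: a(1) = -16.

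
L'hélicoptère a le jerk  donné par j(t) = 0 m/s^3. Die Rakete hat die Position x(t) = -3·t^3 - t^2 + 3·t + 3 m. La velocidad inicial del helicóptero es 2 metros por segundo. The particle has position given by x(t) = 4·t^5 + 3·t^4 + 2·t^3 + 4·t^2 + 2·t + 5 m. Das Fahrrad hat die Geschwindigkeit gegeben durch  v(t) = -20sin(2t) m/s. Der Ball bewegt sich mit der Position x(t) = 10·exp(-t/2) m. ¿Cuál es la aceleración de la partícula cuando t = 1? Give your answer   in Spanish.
Partiendo de la posición x(t) = 4·t^5 + 3·t^4 + 2·t^3 + 4·t^2 + 2·t + 5, tomamos 2 derivadas. Derivando la posición, obtenemos la velocidad: v(t) = 20·t^4 + 12·t^3 + 6·t^2 + 8·t + 2. Tomando d/dt de v(t), encontramos a(t) = 80·t^3 + 36·t^2 + 12·t + 8. De la ecuación de la aceleración a(t) = 80·t^3 + 36·t^2 + 12·t + 8, sustituimos t = 1 para obtener a = 136.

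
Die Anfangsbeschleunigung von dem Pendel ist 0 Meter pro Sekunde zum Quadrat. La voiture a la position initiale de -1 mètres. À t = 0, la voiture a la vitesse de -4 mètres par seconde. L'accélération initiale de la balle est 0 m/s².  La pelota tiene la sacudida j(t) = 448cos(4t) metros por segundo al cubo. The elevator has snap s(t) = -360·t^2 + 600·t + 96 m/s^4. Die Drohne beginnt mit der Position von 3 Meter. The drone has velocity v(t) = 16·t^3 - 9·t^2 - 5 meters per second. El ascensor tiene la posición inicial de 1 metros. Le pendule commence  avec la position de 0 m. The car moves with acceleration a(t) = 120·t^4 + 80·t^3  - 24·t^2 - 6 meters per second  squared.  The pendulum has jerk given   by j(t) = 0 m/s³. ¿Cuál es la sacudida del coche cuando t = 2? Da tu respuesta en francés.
Pour résoudre ceci, nous devons prendre 1 dérivée de notre équation de l'accélération a(t) = 120·t^4 + 80·t^3 - 24·t^2 - 6. La dérivée de l'accélération donne le jerk: j(t) = 480·t^3 + 240·t^2 - 48·t. En utilisant j(t) = 480·t^3 + 240·t^2 - 48·t et en substituant t = 2, nous trouvons j = 4704.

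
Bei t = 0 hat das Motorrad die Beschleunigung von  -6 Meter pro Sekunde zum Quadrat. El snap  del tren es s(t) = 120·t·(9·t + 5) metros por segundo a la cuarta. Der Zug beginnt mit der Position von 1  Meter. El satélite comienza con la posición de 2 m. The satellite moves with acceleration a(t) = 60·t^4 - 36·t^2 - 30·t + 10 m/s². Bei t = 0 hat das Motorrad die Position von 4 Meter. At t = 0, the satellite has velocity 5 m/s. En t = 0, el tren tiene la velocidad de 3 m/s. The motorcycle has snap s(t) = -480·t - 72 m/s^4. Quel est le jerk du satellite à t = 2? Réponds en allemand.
Um dies zu lösen, müssen wir 1 Ableitung unserer Gleichung für die Beschleunigung a(t) = 60·t^4 - 36·t^2 - 30·t + 10 nehmen. Mit d/dt von a(t) finden wir j(t) = 240·t^3 - 72·t - 30. Aus der Gleichung für den Ruck j(t) = 240·t^3 - 72·t - 30, setzen wir t = 2 ein und erhalten j = 1746.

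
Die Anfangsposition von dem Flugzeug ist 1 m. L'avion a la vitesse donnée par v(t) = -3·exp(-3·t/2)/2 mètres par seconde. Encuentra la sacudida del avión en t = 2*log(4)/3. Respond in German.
Wir müssen unsere Gleichung für die Geschwindigkeit v(t) = -3·exp(-3·t/2)/2 2-mal ableiten. Mit d/dt von v(t) finden wir a(t) = 9·exp(-3·t/2)/4. Die Ableitung von der Beschleunigung ergibt den Ruck: j(t) = -27·exp(-3·t/2)/8. Mit j(t) = -27·exp(-3·t/2)/8 und Einsetzen von t = 2*log(4)/3, finden wir j = -27/32.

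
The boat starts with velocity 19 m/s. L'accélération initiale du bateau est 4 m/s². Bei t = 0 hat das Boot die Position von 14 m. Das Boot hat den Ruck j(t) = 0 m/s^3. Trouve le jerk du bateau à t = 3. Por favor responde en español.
Tenemos la sacudida j(t) = 0. Sustituyendo t = 3: j(3) = 0.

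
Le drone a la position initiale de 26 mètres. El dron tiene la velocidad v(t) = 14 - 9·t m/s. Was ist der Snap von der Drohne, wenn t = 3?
Um dies zu lösen, müssen wir 3 Ableitungen unserer Gleichung für die Geschwindigkeit v(t) = 14 - 9·t nehmen. Durch Ableiten von der Geschwindigkeit erhalten wir die Beschleunigung: a(t) = -9. Mit d/dt von a(t) finden wir j(t) = 0. Die Ableitung von dem Ruck ergibt den Snap: s(t) = 0. Mit s(t) = 0 und Einsetzen von t = 3, finden wir s = 0.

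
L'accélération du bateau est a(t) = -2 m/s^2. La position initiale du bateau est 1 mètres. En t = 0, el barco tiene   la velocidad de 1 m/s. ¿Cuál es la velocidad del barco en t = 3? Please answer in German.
Wir müssen unsere Gleichung für die Beschleunigung a(t) = -2 1-mal integrieren. Durch Integration von der Beschleunigung und Verwendung der Anfangsbedingung v(0) = 1, erhalten wir v(t) = 1 - 2·t. Mit v(t) = 1 - 2·t und Einsetzen von t = 3, finden wir v = -5.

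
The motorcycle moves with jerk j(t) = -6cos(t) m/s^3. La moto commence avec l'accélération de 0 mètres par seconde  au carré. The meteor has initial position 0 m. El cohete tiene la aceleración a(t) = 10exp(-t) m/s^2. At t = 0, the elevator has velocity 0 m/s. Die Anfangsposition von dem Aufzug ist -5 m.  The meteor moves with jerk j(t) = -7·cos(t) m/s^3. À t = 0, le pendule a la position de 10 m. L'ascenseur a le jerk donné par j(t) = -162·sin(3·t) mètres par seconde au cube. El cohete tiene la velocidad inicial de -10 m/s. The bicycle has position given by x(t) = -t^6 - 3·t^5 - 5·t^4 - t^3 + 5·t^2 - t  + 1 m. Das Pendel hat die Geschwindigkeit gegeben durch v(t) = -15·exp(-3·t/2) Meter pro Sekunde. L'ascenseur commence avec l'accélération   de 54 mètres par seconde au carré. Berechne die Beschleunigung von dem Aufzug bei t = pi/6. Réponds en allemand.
Wir müssen unsere Gleichung für den Ruck j(t) = -162·sin(3·t) 1-mal integrieren. Die Stammfunktion von dem Ruck ist die Beschleunigung. Mit a(0) = 54 erhalten wir a(t) = 54·cos(3·t). Mit a(t) = 54·cos(3·t) und Einsetzen von t = pi/6, finden wir a = 0.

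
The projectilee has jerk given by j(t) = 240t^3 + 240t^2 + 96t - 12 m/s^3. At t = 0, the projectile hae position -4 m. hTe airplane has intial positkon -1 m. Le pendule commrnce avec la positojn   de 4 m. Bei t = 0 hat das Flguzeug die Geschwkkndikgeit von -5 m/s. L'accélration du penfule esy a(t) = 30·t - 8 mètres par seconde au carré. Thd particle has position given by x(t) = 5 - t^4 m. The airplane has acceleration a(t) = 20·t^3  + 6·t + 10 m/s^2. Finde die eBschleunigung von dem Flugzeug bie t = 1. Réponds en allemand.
Wir haben die Beschleunigung a(t) = 20·t^3 + 6·t + 10. Durch Einsetzen von t = 1: a(1) = 36.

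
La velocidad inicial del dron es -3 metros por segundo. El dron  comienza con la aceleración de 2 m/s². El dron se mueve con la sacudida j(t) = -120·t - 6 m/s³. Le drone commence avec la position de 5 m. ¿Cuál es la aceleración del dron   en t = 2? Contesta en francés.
Nous devons intégrer notre équation du jerk j(t) = -120·t - 6 1 fois. En prenant ∫j(t)dt et en appliquant a(0) = 2, nous trouvons a(t) = -60·t^2 - 6·t + 2. En utilisant a(t) = -60·t^2 - 6·t + 2 et en substituant t = 2, nous trouvons a = -250.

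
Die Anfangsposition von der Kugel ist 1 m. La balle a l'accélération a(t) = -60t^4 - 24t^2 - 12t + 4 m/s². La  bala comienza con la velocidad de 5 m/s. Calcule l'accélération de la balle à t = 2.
De l'équation de l'accélération a(t) = -60·t^4 - 24·t^2 - 12·t + 4, nous substituons t = 2 pour obtenir a = -1076.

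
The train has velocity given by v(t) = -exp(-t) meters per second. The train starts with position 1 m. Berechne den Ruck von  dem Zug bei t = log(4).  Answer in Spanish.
Partiendo de la velocidad v(t) = -exp(-t), tomamos 2 derivadas. Tomando d/dt de v(t), encontramos a(t) = exp(-t). Tomando d/dt de a(t), encontramos j(t) = -exp(-t). Usando j(t) = -exp(-t) y sustituyendo t = log(4), encontramos j = -1/4.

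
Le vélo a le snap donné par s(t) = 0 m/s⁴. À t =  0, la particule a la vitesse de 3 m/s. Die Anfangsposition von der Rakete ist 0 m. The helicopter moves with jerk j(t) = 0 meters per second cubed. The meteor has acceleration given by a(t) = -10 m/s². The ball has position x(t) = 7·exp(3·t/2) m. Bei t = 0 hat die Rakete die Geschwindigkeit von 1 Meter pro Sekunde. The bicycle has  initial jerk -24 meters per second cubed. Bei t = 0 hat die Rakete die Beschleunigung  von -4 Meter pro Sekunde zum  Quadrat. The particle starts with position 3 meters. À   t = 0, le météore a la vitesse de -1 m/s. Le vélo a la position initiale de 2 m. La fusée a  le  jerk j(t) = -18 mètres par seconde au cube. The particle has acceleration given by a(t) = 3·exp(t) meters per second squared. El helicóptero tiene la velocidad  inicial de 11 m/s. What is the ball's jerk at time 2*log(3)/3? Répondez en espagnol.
Partiendo de la posición x(t) = 7·exp(3·t/2), tomamos 3 derivadas. Derivando la posición, obtenemos la velocidad: v(t) = 21·exp(3·t/2)/2. La derivada de la velocidad da la aceleración: a(t) = 63·exp(3·t/2)/4. La derivada de la aceleración da la sacudida: j(t) = 189·exp(3·t/2)/8. Usando j(t) = 189·exp(3·t/2)/8 y sustituyendo t = 2*log(3)/3, encontramos j = 567/8.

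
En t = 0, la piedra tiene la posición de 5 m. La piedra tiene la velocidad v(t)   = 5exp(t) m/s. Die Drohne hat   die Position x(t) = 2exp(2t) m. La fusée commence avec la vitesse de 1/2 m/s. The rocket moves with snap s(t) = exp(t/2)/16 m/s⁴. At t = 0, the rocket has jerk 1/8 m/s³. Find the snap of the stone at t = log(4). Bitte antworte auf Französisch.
Pour résoudre ceci, nous devons prendre 3 dérivées de notre équation de la vitesse v(t) = 5·exp(t). En prenant d/dt de v(t), nous trouvons a(t) = 5·exp(t). En prenant d/dt de a(t), nous trouvons j(t) = 5·exp(t). En dérivant le jerk, nous obtenons le snap: s(t) = 5·exp(t). En utilisant s(t) = 5·exp(t) et en substituant t = log(4), nous trouvons s = 20.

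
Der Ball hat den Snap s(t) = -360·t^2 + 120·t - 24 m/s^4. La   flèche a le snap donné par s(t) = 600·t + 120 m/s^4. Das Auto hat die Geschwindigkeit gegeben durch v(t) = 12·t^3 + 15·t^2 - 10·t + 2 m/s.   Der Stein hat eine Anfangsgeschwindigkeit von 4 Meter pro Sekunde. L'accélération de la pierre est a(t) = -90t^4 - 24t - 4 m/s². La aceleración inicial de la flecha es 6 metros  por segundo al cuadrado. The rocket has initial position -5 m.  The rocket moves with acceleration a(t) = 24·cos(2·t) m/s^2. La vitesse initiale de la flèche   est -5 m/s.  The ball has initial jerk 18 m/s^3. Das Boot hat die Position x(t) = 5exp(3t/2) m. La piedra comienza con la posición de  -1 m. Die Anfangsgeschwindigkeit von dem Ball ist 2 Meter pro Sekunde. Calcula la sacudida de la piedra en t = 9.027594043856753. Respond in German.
Ausgehend von der Beschleunigung a(t) = -90·t^4 - 24·t - 4, nehmen wir 1 Ableitung. Mit d/dt von a(t) finden wir j(t) = -360·t^3 - 24. Wir haben den Ruck j(t) = -360·t^3 - 24. Durch Einsetzen von t = 9.027594043856753: j(9.027594043856753) = -264885.335632349.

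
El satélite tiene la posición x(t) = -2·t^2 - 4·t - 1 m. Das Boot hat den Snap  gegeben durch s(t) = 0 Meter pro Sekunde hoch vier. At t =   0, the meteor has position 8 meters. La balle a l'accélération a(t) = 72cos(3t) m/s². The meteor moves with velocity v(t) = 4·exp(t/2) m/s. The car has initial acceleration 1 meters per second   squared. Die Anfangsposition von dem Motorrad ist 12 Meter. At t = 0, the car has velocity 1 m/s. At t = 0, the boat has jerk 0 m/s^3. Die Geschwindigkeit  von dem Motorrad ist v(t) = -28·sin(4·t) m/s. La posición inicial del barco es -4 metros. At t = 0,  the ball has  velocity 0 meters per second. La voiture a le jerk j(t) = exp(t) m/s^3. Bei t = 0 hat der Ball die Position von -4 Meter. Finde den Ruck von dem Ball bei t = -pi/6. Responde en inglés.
We must differentiate our acceleration equation a(t) = 72·cos(3·t) 1 time. The derivative of acceleration gives jerk: j(t) = -216·sin(3·t). Using j(t) = -216·sin(3·t) and substituting t = -pi/6, we find j = 216.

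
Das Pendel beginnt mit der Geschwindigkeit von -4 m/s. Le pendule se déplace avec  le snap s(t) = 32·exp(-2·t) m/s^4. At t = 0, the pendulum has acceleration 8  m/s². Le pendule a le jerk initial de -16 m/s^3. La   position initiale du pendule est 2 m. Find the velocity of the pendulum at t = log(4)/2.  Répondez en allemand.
Ausgehend von dem Snap s(t) = 32·exp(-2·t), nehmen wir 3 Stammfunktionen. Das Integral von dem Snap, mit j(0) = -16, ergibt den Ruck: j(t) = -16·exp(-2·t). Mit ∫j(t)dt und Anwendung von a(0) = 8, finden wir a(t) = 8·exp(-2·t). Durch Integration von der Beschleunigung und Verwendung der Anfangsbedingung v(0) = -4, erhalten wir v(t) = -4·exp(-2·t). Mit v(t) = -4·exp(-2·t) und Einsetzen von t = log(4)/2, finden wir v = -1.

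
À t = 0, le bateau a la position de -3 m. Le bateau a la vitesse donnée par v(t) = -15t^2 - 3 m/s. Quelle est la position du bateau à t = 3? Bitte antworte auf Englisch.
We must find the integral of our velocity equation v(t) = -15·t^2 - 3 1 time. Integrating velocity and using the initial condition x(0) = -3, we get x(t) = -5·t^3 - 3·t - 3. Using x(t) = -5·t^3 - 3·t - 3 and substituting t = 3, we find x = -147.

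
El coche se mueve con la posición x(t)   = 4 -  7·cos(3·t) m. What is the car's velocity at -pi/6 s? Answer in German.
Ausgehend von der Position x(t) = 4 - 7·cos(3·t), nehmen wir 1 Ableitung. Mit d/dt von x(t) finden wir v(t) = 21·sin(3·t). Wir haben die Geschwindigkeit v(t) = 21·sin(3·t). Durch Einsetzen von t = -pi/6: v(-pi/6) = -21.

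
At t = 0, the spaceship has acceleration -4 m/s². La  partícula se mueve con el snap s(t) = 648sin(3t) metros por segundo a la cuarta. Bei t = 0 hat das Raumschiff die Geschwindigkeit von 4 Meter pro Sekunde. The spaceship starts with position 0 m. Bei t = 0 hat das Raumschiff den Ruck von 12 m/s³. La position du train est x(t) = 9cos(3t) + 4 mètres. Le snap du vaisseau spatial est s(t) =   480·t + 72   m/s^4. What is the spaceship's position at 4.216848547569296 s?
Starting from snap s(t) = 480·t + 72, we take 4 integrals. Integrating snap and using the initial condition j(0) = 12, we get j(t) = 240·t^2 + 72·t + 12. Integrating jerk and using the initial condition a(0) = -4, we get a(t) = 80·t^3 + 36·t^2 + 12·t - 4. Taking ∫a(t)dt and applying v(0) = 4, we find v(t) = 20·t^4 + 12·t^3 + 6·t^2 - 4·t + 4. Finding the integral of v(t) and using x(0) = 0: x(t) = 4·t^5 + 3·t^4 + 2·t^3 - 2·t^2 + 4·t. From the given position equation x(t) = 4·t^5 + 3·t^4 + 2·t^3 - 2·t^2 + 4·t, we substitute t = 4.216848547569296 to get x = 6413.19770610595.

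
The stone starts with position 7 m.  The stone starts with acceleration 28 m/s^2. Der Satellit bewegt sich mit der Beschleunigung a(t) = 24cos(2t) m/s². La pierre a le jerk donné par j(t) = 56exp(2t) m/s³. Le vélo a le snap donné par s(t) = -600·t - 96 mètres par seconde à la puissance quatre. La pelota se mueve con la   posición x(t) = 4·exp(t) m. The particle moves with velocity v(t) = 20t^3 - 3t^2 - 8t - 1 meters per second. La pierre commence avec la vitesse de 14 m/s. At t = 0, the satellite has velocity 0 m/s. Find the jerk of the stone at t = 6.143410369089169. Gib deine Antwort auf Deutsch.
Mit j(t) = 56·exp(2·t) und Einsetzen von t = 6.143410369089169, finden wir j = 12141895.0236477.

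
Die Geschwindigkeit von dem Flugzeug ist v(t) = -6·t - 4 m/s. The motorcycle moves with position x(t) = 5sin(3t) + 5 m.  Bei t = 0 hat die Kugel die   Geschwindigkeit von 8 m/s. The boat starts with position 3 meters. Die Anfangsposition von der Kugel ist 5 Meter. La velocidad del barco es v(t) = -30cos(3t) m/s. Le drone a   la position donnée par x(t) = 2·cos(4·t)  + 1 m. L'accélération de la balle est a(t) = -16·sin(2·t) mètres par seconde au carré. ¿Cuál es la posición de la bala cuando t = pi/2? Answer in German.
Wir müssen die Stammfunktion unserer Gleichung für die Beschleunigung a(t) = -16·sin(2·t) 2-mal finden. Durch Integration von der Beschleunigung und Verwendung der Anfangsbedingung v(0) = 8, erhalten wir v(t) = 8·cos(2·t). Das Integral von der Geschwindigkeit, mit x(0) = 5, ergibt die Position: x(t) = 4·sin(2·t) + 5. Mit x(t) = 4·sin(2·t) + 5 und Einsetzen von t = pi/2, finden wir x = 5.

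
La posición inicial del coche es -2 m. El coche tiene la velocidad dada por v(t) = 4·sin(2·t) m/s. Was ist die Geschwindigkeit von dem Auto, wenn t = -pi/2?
Wir haben die Geschwindigkeit v(t) = 4·sin(2·t). Durch Einsetzen von t = -pi/2: v(-pi/2) = 0.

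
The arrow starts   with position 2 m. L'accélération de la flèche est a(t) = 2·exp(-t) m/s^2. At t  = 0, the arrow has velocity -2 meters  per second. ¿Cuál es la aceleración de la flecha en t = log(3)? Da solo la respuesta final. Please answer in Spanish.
En t = log(3), a = 2/3.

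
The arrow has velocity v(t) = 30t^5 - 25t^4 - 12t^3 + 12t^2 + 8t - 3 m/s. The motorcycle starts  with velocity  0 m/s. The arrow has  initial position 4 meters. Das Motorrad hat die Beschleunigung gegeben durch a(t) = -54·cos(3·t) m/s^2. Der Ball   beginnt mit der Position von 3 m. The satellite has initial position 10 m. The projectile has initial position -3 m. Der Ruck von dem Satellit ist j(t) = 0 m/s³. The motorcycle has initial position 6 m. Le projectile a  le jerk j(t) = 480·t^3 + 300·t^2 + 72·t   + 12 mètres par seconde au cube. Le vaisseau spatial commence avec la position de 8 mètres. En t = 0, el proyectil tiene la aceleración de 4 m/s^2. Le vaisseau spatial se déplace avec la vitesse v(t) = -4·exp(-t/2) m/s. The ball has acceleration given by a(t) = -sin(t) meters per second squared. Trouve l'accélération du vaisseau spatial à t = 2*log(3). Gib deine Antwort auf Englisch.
To solve this, we need to take 1 derivative of our velocity equation v(t) = -4·exp(-t/2). The derivative of velocity gives acceleration: a(t) = 2·exp(-t/2). From the given acceleration equation a(t) = 2·exp(-t/2), we substitute t = 2*log(3) to get a = 2/3.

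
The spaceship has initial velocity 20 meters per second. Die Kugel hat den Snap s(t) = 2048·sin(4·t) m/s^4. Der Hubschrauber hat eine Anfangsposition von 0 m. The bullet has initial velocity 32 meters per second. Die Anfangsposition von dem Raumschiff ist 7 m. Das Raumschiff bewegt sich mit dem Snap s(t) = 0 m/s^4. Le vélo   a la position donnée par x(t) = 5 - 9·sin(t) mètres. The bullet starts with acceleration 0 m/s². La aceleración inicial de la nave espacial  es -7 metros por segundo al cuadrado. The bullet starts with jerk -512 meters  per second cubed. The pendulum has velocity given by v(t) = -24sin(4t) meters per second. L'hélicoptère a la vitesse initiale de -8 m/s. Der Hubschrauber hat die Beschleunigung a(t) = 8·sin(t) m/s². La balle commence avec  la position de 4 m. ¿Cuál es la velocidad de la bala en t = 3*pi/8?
Para resolver esto, necesitamos tomar 3 antiderivadas de nuestra ecuación del snap s(t) = 2048·sin(4·t). La antiderivada del snap, con j(0) = -512, da la sacudida: j(t) = -512·cos(4·t). Tomando ∫j(t)dt y aplicando a(0) = 0, encontramos a(t) = -128·sin(4·t). La antiderivada de la aceleración, con v(0) = 32, da la velocidad: v(t) = 32·cos(4·t). Usando v(t) = 32·cos(4·t) y sustituyendo t = 3*pi/8, encontramos v = 0.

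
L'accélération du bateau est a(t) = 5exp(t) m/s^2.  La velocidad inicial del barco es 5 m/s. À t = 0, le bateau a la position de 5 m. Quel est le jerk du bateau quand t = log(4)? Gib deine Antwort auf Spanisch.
Para resolver esto, necesitamos tomar 1 derivada de nuestra ecuación de la aceleración a(t) = 5·exp(t). La derivada de la aceleración da la sacudida: j(t) = 5·exp(t). De la ecuación de la sacudida j(t) = 5·exp(t), sustituimos t = log(4) para obtener j = 20.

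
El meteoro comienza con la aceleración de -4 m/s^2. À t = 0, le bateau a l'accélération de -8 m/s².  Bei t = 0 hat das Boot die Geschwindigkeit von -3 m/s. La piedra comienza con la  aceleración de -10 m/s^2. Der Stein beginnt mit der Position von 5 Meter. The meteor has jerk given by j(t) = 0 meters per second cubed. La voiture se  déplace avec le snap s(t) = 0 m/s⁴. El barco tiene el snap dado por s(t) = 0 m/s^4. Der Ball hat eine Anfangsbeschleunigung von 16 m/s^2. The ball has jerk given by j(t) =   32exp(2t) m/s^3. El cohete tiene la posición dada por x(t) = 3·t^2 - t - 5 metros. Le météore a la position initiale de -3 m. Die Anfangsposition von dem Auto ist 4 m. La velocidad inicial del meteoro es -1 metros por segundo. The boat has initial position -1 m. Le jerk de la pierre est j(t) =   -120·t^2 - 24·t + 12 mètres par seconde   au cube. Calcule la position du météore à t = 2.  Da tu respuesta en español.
Para resolver esto, necesitamos tomar 3 integrales de nuestra ecuación de la sacudida j(t) = 0. La integral de la sacudida, con a(0) = -4, da la aceleración: a(t) = -4. Integrando la aceleración y usando la condición inicial v(0) = -1, obtenemos v(t) = -4·t - 1. La antiderivada de la velocidad, con x(0) = -3, da la posición: x(t) = -2·t^2 - t - 3. Tenemos la posición x(t) = -2·t^2 - t - 3. Sustituyendo t = 2: x(2) = -13.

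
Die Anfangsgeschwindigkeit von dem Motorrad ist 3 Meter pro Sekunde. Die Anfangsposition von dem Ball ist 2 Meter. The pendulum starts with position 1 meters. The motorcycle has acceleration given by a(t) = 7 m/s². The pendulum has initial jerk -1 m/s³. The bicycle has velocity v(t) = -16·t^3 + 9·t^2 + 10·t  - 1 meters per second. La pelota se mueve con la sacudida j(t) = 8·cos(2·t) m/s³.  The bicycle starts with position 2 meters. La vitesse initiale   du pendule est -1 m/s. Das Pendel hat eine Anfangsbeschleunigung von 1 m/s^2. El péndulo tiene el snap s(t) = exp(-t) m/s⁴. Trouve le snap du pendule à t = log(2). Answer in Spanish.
De la ecuación del snap s(t) = exp(-t), sustituimos t = log(2) para obtener s = 1/2.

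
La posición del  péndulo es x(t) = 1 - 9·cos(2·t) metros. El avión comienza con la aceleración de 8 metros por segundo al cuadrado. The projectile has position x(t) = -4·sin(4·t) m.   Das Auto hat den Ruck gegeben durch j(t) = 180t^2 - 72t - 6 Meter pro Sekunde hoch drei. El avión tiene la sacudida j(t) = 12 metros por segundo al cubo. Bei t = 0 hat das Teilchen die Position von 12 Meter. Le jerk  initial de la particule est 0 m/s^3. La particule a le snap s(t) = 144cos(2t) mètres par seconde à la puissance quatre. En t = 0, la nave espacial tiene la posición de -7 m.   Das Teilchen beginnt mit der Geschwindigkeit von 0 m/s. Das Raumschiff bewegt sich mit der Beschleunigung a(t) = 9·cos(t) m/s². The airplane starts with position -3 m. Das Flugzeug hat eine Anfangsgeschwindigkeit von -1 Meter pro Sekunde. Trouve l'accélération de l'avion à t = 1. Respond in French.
Nous devons intégrer notre équation du jerk j(t) = 12 1 fois. L'intégrale du jerk est l'accélération. En utilisant a(0) = 8, nous obtenons a(t) = 12·t + 8. Nous avons l'accélération a(t) = 12·t + 8. En substituant t = 1: a(1) = 20.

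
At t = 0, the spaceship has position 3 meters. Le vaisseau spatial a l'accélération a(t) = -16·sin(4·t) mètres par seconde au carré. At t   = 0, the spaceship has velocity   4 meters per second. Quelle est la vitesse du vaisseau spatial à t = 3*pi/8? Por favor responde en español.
Partiendo de la aceleración a(t) = -16·sin(4·t), tomamos 1 antiderivada. Tomando ∫a(t)dt y aplicando v(0) = 4, encontramos v(t) = 4·cos(4·t). De la ecuación de la velocidad v(t) = 4·cos(4·t), sustituimos t = 3*pi/8 para obtener v = 0.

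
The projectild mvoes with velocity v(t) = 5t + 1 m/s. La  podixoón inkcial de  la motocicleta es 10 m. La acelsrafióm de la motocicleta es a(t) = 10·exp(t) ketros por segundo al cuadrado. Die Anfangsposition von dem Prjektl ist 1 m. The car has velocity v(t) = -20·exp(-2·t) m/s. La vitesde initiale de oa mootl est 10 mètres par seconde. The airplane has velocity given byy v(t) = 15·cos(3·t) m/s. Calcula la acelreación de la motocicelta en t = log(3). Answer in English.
Using a(t) = 10·exp(t) and substituting t = log(3), we find a = 30.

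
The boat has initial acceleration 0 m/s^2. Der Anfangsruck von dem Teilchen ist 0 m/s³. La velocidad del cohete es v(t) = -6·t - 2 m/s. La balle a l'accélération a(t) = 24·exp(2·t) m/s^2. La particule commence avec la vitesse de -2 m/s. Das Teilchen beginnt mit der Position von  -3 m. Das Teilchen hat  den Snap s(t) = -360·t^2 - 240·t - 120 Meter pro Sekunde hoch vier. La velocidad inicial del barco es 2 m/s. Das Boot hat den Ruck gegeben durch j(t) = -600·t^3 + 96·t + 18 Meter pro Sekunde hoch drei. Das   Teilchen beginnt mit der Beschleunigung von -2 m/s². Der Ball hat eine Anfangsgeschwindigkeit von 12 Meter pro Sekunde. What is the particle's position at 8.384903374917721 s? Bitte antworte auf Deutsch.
Wir müssen das Integral unserer Gleichung für den Snap s(t) = -360·t^2 - 240·t - 120 4-mal finden. Die Stammfunktion von dem Snap, mit j(0) = 0, ergibt den Ruck: j(t) = 120·t·(-t^2 - t - 1). Die Stammfunktion von dem Ruck, mit a(0) = -2, ergibt die Beschleunigung: a(t) = -30·t^4 - 40·t^3 - 60·t^2 - 2. Mit ∫a(t)dt und Anwendung von v(0) = -2, finden wir v(t) = -6·t^5 - 10·t^4 - 20·t^3 - 2·t - 2. Mit ∫v(t)dt und Anwendung von x(0) = -3, finden wir x(t) = -t^6 - 2·t^5 - 5·t^4 - t^2 - 2·t - 3. Wir haben die Position x(t) = -t^6 - 2·t^5 - 5·t^4 - t^2 - 2·t - 3. Durch Einsetzen von t = 8.384903374917721: x(8.384903374917721) = -455225.495093704.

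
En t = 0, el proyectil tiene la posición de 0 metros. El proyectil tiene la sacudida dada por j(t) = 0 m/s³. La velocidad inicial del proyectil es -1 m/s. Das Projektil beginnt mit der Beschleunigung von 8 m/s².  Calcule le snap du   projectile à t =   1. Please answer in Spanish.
Partiendo de la sacudida j(t) = 0, tomamos 1 derivada. Tomando d/dt de j(t), encontramos s(t) = 0. Usando s(t) = 0 y sustituyendo t = 1, encontramos s = 0.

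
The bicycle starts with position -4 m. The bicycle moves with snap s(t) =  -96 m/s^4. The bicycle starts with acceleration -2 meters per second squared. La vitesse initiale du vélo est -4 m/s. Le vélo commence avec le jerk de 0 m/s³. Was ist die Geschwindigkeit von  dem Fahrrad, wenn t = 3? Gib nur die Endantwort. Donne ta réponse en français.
La vitesse à t = 3 est v = -442.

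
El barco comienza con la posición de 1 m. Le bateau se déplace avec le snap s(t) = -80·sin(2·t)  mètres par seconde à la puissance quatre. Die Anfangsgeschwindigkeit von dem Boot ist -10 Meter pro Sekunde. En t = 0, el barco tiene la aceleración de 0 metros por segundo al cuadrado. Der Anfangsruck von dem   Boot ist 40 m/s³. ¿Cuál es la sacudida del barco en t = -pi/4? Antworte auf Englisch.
To solve this, we need to take 1 antiderivative of our snap equation s(t) = -80·sin(2·t). Integrating snap and using the initial condition j(0) = 40, we get j(t) = 40·cos(2·t). Using j(t) = 40·cos(2·t) and substituting t = -pi/4, we find j = 0.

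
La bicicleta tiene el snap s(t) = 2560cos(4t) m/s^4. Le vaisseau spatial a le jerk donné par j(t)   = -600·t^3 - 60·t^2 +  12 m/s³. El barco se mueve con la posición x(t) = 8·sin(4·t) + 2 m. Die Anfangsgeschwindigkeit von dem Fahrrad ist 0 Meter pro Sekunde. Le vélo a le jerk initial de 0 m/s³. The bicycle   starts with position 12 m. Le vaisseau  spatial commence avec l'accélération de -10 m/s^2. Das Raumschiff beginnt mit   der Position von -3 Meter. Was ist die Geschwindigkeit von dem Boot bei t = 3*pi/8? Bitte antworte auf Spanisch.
Debemos derivar nuestra ecuación de la posición x(t) = 8·sin(4·t) + 2 1 vez. Derivando la posición, obtenemos la velocidad: v(t) = 32·cos(4·t). Usando v(t) = 32·cos(4·t) y sustituyendo t = 3*pi/8, encontramos v = 0.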